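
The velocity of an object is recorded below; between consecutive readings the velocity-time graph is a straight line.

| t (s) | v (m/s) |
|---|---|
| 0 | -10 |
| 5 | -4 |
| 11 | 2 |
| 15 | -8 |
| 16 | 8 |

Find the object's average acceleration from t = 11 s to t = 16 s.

Average acceleration = Δv/Δt = (8 − 2)/(16 − 11) = 1.2 m/s².

1.2 m/s²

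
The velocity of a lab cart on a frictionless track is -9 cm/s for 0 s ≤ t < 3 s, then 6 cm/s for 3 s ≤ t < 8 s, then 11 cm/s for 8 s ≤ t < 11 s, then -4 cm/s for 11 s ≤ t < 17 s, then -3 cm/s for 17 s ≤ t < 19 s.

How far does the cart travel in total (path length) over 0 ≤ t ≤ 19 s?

120 cm

Total distance travelled is ∫|v| dt — sum the magnitudes of each area piece.
0–3 s: |-9| × 3 = 27 cm
3–8 s: |6| × 5 = 30 cm
8–11 s: |11| × 3 = 33 cm
11–17 s: |-4| × 6 = 24 cm
17–19 s: |-3| × 2 = 6 cm
Total distance = 120 cm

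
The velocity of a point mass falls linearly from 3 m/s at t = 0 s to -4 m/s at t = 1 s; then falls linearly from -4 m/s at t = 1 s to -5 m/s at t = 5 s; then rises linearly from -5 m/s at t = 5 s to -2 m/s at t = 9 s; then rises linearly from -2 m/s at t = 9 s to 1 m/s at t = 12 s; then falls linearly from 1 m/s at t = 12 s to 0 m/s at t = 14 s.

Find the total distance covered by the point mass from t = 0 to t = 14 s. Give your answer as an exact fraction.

Total distance travelled is ∫|v| dt — sum the magnitudes of each area piece.
0–1 s: v = 0 at t = 3/7 s; triangle areas 9/14 + 8/7 = 25/14 m
1–5 s: |½(-4 + -5)(4)| = 18 m
5–9 s: |½(-5 + -2)(4)| = 14 m
9–12 s: v = 0 at t = 11 s; triangle areas 2 + 0.5 = 2.5 m
12–14 s: |½(1 + 0)(2)| = 1 m
Total distance = 261/7 m

261/7 m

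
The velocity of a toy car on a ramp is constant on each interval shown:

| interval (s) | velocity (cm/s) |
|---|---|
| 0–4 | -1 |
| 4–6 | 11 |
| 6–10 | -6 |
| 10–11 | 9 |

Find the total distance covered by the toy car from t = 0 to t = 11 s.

59 cm

Distance (not displacement) is the total path length: add the absolute areas under v-t.
0–4 s: |-1| × 4 = 4 cm
4–6 s: |11| × 2 = 22 cm
6–10 s: |-6| × 4 = 24 cm
10–11 s: |9| × 1 = 9 cm
Total distance = 59 cm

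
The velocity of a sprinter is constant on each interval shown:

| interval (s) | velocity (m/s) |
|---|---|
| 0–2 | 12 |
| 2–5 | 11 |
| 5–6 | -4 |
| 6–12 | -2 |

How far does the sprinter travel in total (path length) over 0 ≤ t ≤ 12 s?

Total distance travelled is ∫|v| dt — sum the magnitudes of each area piece.
0–2 s: |12| × 2 = 24 m
2–5 s: |11| × 3 = 33 m
5–6 s: |-4| × 1 = 4 m
6–12 s: |-2| × 6 = 12 m
Total distance = 73 m

73 m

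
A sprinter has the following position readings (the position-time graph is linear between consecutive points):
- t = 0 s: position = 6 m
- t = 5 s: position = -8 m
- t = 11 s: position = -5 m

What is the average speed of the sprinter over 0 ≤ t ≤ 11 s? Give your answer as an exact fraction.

Average speed = (total path length)/(elapsed time); on a piecewise-linear x-t graph the path length is Σ|Δx|.
0–5 s: |Δx| = |-8 − 6| = 14 m
5–11 s: |Δx| = |-5 − -8| = 3 m
Total path = 17 m; average speed = 17/11 = 17/11 m/s.

17/11 m/s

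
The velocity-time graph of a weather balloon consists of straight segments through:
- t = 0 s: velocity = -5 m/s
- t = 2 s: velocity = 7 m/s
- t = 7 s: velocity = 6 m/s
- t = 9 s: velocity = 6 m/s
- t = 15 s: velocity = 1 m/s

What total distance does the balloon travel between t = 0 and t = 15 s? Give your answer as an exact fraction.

215/3 m

Distance (not displacement) is the total path length: add the absolute areas under v-t.
0–2 s: v = 0 at t = 5/6 s; triangle areas 25/12 + 49/12 = 37/6 m
2–7 s: |½(7 + 6)(5)| = 32.5 m
7–9 s: |6| × 2 = 12 m
9–15 s: |½(6 + 1)(6)| = 21 m
Total distance = 215/3 m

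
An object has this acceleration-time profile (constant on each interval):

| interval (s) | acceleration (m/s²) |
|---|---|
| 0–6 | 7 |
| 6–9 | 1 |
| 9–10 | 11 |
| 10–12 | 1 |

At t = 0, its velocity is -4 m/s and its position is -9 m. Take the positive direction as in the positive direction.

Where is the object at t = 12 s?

On each constant-a segment, Δv = aΔt and Δx = v₀Δt + ½aΔt²; chain segment to segment.
0–6 s: v starts -4 m/s; Δx = -4·6 + ½·7·6² = 102 m; v ends 38 m/s.
6–9 s: v starts 38 m/s; Δx = 38·3 + ½·1·3² = 118.5 m; v ends 41 m/s.
9–10 s: v starts 41 m/s; Δx = 41·1 + ½·11·1² = 46.5 m; v ends 52 m/s.
10–12 s: v starts 52 m/s; Δx = 52·2 + ½·1·2² = 106 m; v ends 54 m/s.
x(12) = -9 + Σ Δx = 364 m.

364 m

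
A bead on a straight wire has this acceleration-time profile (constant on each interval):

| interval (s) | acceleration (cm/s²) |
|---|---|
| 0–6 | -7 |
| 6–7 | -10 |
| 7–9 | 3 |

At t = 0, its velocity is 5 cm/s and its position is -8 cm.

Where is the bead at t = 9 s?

-234 cm

On each constant-a segment, Δv = aΔt and Δx = v₀Δt + ½aΔt²; chain segment to segment.
0–6 s: v starts 5 cm/s; Δx = 5·6 + ½·-7·6² = -96 cm; v ends -37 cm/s.
6–7 s: v starts -37 cm/s; Δx = -37·1 + ½·-10·1² = -42 cm; v ends -47 cm/s.
7–9 s: v starts -47 cm/s; Δx = -47·2 + ½·3·2² = -88 cm; v ends -41 cm/s.
x(9) = -8 + Σ Δx = -234 cm.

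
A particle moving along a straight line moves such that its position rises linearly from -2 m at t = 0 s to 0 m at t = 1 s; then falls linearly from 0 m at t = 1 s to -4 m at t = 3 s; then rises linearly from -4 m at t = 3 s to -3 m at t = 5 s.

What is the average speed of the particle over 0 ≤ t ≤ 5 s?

Average speed = (total path length)/(elapsed time); on a piecewise-linear x-t graph the path length is Σ|Δx|.
0–1 s: |Δx| = |0 − -2| = 2 m
1–3 s: |Δx| = |-4 − 0| = 4 m
3–5 s: |Δx| = |-3 − -4| = 1 m
Total path = 7 m; average speed = 7/5 = 1.4 m/s.

1.4 m/s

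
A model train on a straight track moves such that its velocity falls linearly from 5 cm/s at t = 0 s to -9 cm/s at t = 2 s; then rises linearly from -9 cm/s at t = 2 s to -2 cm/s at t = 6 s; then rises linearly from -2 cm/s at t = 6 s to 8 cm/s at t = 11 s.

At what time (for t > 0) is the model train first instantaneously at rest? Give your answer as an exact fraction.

t = 5/7 s

v changes sign on 0–2 s (from 5 to -9); the graph is linear there, so v = 0 at t = 0 + (-5)·(2 − 0)/(-9 − 5) = 5/7 s.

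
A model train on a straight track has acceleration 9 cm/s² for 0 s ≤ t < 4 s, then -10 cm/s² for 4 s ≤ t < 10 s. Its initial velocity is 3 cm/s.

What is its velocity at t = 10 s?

Δv equals the area under the a-t graph; then v = v₀ + Δv.
0–4 s: 9 × 4 = 36 cm/s
4–10 s: -10 × 6 = -60 cm/s
Δv = -24 cm/s, so v(10) = 3 + (-24) = -21 cm/s.

-21 cm/s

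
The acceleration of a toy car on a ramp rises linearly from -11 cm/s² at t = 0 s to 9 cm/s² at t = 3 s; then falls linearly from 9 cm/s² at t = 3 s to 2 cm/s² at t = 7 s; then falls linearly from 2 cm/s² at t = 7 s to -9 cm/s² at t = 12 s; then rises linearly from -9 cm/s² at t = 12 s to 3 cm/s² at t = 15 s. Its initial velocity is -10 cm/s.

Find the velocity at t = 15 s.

-17.5 cm/s

Δv equals the area under the a-t graph; then v = v₀ + Δv.
0–3 s: ½(-11 + 9)(3) = -3 cm/s
3–7 s: ½(9 + 2)(4) = 22 cm/s
7–12 s: ½(2 + -9)(5) = -17.5 cm/s
12–15 s: ½(-9 + 3)(3) = -9 cm/s
Δv = -7.5 cm/s, so v(15) = -10 + (-7.5) = -17.5 cm/s.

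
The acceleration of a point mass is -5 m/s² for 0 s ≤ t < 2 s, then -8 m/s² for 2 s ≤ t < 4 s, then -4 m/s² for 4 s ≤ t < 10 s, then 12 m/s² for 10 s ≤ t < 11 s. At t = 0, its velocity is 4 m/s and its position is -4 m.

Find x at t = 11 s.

-278 m

On each constant-a segment, Δv = aΔt and Δx = v₀Δt + ½aΔt²; chain segment to segment.
0–2 s: v starts 4 m/s; Δx = 4·2 + ½·-5·2² = -2 m; v ends -6 m/s.
2–4 s: v starts -6 m/s; Δx = -6·2 + ½·-8·2² = -28 m; v ends -22 m/s.
4–10 s: v starts -22 m/s; Δx = -22·6 + ½·-4·6² = -204 m; v ends -46 m/s.
10–11 s: v starts -46 m/s; Δx = -46·1 + ½·12·1² = -40 m; v ends -34 m/s.
x(11) = -4 + Σ Δx = -278 m.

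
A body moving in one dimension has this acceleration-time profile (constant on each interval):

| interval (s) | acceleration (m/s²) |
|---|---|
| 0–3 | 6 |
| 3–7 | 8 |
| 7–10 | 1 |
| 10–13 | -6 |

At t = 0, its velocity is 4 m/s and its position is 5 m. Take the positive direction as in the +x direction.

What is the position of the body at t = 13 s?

On each constant-a segment, Δv = aΔt and Δx = v₀Δt + ½aΔt²; chain segment to segment.
0–3 s: v starts 4 m/s; Δx = 4·3 + ½·6·3² = 39 m; v ends 22 m/s.
3–7 s: v starts 22 m/s; Δx = 22·4 + ½·8·4² = 152 m; v ends 54 m/s.
7–10 s: v starts 54 m/s; Δx = 54·3 + ½·1·3² = 166.5 m; v ends 57 m/s.
10–13 s: v starts 57 m/s; Δx = 57·3 + ½·-6·3² = 144 m; v ends 39 m/s.
x(13) = 5 + Σ Δx = 506.5 m.

506.5 m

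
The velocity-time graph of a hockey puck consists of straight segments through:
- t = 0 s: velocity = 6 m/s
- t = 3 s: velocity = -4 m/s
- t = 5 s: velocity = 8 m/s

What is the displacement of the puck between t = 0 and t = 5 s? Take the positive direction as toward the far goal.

7 m

Net displacement equals the area under the velocity-time graph (areas below the axis count negative).
0–3 s: ½(6 + -4)(3) = 3 m
3–5 s: ½(-4 + 8)(2) = 4 m
Net displacement = 7 m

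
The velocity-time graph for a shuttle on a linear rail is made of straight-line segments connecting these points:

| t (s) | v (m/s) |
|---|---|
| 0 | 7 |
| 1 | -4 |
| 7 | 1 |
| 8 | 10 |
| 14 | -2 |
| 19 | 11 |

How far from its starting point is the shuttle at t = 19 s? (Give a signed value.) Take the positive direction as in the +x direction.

Net displacement equals the area under the velocity-time graph (areas below the axis count negative).
0–1 s: ½(7 + -4)(1) = 1.5 m
1–7 s: ½(-4 + 1)(6) = -9 m
7–8 s: ½(1 + 10)(1) = 5.5 m
8–14 s: ½(10 + -2)(6) = 24 m
14–19 s: ½(-2 + 11)(5) = 22.5 m
Net displacement = 44.5 m

44.5 m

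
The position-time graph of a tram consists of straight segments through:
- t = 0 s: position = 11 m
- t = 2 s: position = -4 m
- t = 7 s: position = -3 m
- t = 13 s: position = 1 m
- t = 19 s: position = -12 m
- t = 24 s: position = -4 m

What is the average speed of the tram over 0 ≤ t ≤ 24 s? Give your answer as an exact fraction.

Average speed = (total path length)/(elapsed time); on a piecewise-linear x-t graph the path length is Σ|Δx|.
0–2 s: |Δx| = |-4 − 11| = 15 m
2–7 s: |Δx| = |-3 − -4| = 1 m
7–13 s: |Δx| = |1 − -3| = 4 m
13–19 s: |Δx| = |-12 − 1| = 13 m
19–24 s: |Δx| = |-4 − -12| = 8 m
Total path = 41 m; average speed = 41/24 = 41/24 m/s.

41/24 m/s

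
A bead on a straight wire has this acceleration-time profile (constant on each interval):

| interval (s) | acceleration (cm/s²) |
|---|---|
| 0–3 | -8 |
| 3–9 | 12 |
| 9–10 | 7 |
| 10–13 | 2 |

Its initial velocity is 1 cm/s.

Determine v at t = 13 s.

Δv equals the area under the a-t graph; then v = v₀ + Δv.
0–3 s: -8 × 3 = -24 cm/s
3–9 s: 12 × 6 = 72 cm/s
9–10 s: 7 × 1 = 7 cm/s
10–13 s: 2 × 3 = 6 cm/s
Δv = 61 cm/s, so v(13) = 1 + (61) = 62 cm/s.

62 cm/s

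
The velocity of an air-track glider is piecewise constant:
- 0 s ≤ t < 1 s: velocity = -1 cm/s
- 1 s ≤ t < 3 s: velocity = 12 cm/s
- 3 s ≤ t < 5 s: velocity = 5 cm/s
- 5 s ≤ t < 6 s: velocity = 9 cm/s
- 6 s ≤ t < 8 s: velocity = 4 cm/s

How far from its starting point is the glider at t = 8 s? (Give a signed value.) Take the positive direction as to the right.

Net displacement equals the area under the velocity-time graph (areas below the axis count negative).
0–1 s: -1 × 1 = -1 cm
1–3 s: 12 × 2 = 24 cm
3–5 s: 5 × 2 = 10 cm
5–6 s: 9 × 1 = 9 cm
6–8 s: 4 × 2 = 8 cm
Net displacement = 50 cm

50 cm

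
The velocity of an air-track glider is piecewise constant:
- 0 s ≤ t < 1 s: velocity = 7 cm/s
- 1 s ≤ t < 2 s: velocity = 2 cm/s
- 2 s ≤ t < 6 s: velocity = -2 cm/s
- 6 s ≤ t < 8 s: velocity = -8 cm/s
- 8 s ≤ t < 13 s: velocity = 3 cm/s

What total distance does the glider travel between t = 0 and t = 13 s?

48 cm

Distance (not displacement) is the total path length: add the absolute areas under v-t.
0–1 s: |7| × 1 = 7 cm
1–2 s: |2| × 1 = 2 cm
2–6 s: |-2| × 4 = 8 cm
6–8 s: |-8| × 2 = 16 cm
8–13 s: |3| × 5 = 15 cm
Total distance = 48 cm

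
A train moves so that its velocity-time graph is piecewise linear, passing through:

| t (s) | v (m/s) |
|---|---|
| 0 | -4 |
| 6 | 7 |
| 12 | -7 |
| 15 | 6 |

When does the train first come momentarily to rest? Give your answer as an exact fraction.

t = 24/11 s

v changes sign on 0–6 s (from -4 to 7); the graph is linear there, so v = 0 at t = 0 + (4)·(6 − 0)/(7 − -4) = 24/11 s.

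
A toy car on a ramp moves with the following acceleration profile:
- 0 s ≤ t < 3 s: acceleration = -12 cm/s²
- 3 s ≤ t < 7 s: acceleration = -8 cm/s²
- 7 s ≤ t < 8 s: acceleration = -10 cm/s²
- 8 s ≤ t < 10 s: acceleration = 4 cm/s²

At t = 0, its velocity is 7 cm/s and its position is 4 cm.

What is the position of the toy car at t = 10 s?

On each constant-a segment, Δv = aΔt and Δx = v₀Δt + ½aΔt²; chain segment to segment.
0–3 s: v starts 7 cm/s; Δx = 7·3 + ½·-12·3² = -33 cm; v ends -29 cm/s.
3–7 s: v starts -29 cm/s; Δx = -29·4 + ½·-8·4² = -180 cm; v ends -61 cm/s.
7–8 s: v starts -61 cm/s; Δx = -61·1 + ½·-10·1² = -66 cm; v ends -71 cm/s.
8–10 s: v starts -71 cm/s; Δx = -71·2 + ½·4·2² = -134 cm; v ends -63 cm/s.
x(10) = 4 + Σ Δx = -409 cm.

-409 cm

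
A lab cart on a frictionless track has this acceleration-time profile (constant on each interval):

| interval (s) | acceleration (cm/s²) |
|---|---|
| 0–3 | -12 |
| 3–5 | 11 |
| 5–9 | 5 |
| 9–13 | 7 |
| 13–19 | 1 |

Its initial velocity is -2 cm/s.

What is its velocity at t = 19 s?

Δv equals the area under the a-t graph; then v = v₀ + Δv.
0–3 s: -12 × 3 = -36 cm/s
3–5 s: 11 × 2 = 22 cm/s
5–9 s: 5 × 4 = 20 cm/s
9–13 s: 7 × 4 = 28 cm/s
13–19 s: 1 × 6 = 6 cm/s
Δv = 40 cm/s, so v(19) = -2 + (40) = 38 cm/s.

38 cm/s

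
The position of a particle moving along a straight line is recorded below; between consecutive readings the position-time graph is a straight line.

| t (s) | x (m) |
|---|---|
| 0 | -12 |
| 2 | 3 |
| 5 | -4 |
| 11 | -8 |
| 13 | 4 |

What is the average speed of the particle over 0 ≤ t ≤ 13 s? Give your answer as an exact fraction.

Average speed = (total path length)/(elapsed time); on a piecewise-linear x-t graph the path length is Σ|Δx|.
0–2 s: |Δx| = |3 − -12| = 15 m
2–5 s: |Δx| = |-4 − 3| = 7 m
5–11 s: |Δx| = |-8 − -4| = 4 m
11–13 s: |Δx| = |4 − -8| = 12 m
Total path = 38 m; average speed = 38/13 = 38/13 m/s.

38/13 m/s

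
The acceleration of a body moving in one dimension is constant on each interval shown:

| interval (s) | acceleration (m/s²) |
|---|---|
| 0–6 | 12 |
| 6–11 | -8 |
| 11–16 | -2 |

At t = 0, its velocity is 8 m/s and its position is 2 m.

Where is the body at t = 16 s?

741 m

On each constant-a segment, Δv = aΔt and Δx = v₀Δt + ½aΔt²; chain segment to segment.
0–6 s: v starts 8 m/s; Δx = 8·6 + ½·12·6² = 264 m; v ends 80 m/s.
6–11 s: v starts 80 m/s; Δx = 80·5 + ½·-8·5² = 300 m; v ends 40 m/s.
11–16 s: v starts 40 m/s; Δx = 40·5 + ½·-2·5² = 175 m; v ends 30 m/s.
x(16) = 2 + Σ Δx = 741 m.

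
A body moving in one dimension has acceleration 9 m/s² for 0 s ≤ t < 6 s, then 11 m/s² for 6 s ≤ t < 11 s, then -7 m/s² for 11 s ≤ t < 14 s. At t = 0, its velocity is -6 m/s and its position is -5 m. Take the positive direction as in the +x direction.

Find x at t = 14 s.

On each constant-a segment, Δv = aΔt and Δx = v₀Δt + ½aΔt²; chain segment to segment.
0–6 s: v starts -6 m/s; Δx = -6·6 + ½·9·6² = 126 m; v ends 48 m/s.
6–11 s: v starts 48 m/s; Δx = 48·5 + ½·11·5² = 377.5 m; v ends 103 m/s.
11–14 s: v starts 103 m/s; Δx = 103·3 + ½·-7·3² = 277.5 m; v ends 82 m/s.
x(14) = -5 + Σ Δx = 776 m.

776 m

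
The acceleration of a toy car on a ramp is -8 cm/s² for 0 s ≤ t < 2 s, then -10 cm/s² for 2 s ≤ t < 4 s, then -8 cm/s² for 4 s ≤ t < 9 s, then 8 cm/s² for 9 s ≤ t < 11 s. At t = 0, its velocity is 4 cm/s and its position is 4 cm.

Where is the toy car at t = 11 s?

On each constant-a segment, Δv = aΔt and Δx = v₀Δt + ½aΔt²; chain segment to segment.
0–2 s: v starts 4 cm/s; Δx = 4·2 + ½·-8·2² = -8 cm; v ends -12 cm/s.
2–4 s: v starts -12 cm/s; Δx = -12·2 + ½·-10·2² = -44 cm; v ends -32 cm/s.
4–9 s: v starts -32 cm/s; Δx = -32·5 + ½·-8·5² = -260 cm; v ends -72 cm/s.
9–11 s: v starts -72 cm/s; Δx = -72·2 + ½·8·2² = -128 cm; v ends -56 cm/s.
x(11) = 4 + Σ Δx = -436 cm.

-436 cm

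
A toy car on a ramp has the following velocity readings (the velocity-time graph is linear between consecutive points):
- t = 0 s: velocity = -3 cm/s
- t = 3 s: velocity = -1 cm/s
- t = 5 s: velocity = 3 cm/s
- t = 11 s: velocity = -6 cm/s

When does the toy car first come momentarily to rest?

t = 3.5 s

v changes sign on 3–5 s (from -1 to 3); the graph is linear there, so v = 0 at t = 3 + (1)·(5 − 3)/(3 − -1) = 3.5 s.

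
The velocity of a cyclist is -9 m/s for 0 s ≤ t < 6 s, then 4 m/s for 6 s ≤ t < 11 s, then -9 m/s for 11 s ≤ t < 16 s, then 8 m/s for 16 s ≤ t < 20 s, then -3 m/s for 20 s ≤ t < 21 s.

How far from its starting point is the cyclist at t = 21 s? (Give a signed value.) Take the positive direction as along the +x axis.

Net displacement equals the area under the velocity-time graph (areas below the axis count negative).
0–6 s: -9 × 6 = -54 m
6–11 s: 4 × 5 = 20 m
11–16 s: -9 × 5 = -45 m
16–20 s: 8 × 4 = 32 m
20–21 s: -3 × 1 = -3 m
Net displacement = -50 m

-50 m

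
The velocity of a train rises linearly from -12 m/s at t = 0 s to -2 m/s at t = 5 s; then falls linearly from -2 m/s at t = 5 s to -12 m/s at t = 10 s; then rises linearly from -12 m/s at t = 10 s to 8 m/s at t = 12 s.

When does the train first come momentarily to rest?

t = 11.2 s

v changes sign on 10–12 s (from -12 to 8); the graph is linear there, so v = 0 at t = 10 + (12)·(12 − 10)/(8 − -12) = 11.2 s.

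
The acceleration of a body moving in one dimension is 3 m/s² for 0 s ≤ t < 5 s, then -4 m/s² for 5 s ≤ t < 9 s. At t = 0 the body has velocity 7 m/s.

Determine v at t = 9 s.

6 m/s

Δv equals the area under the a-t graph; then v = v₀ + Δv.
0–5 s: 3 × 5 = 15 m/s
5–9 s: -4 × 4 = -16 m/s
Δv = -1 m/s, so v(9) = 7 + (-1) = 6 m/s.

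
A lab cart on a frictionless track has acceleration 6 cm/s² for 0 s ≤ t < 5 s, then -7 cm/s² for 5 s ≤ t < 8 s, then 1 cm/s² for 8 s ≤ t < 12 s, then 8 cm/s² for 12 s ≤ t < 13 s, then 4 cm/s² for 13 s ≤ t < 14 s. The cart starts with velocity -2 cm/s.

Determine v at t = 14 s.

Δv equals the area under the a-t graph; then v = v₀ + Δv.
0–5 s: 6 × 5 = 30 cm/s
5–8 s: -7 × 3 = -21 cm/s
8–12 s: 1 × 4 = 4 cm/s
12–13 s: 8 × 1 = 8 cm/s
13–14 s: 4 × 1 = 4 cm/s
Δv = 25 cm/s, so v(14) = -2 + (25) = 23 cm/s.

23 cm/s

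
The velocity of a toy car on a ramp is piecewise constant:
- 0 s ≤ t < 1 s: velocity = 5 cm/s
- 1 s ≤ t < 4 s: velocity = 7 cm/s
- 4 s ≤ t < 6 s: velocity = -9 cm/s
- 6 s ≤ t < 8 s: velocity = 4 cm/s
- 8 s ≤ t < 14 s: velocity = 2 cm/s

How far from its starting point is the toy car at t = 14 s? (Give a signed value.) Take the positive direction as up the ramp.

Net displacement equals the area under the velocity-time graph (areas below the axis count negative).
0–1 s: 5 × 1 = 5 cm
1–4 s: 7 × 3 = 21 cm
4–6 s: -9 × 2 = -18 cm
6–8 s: 4 × 2 = 8 cm
8–14 s: 2 × 6 = 12 cm
Net displacement = 28 cm

28 cm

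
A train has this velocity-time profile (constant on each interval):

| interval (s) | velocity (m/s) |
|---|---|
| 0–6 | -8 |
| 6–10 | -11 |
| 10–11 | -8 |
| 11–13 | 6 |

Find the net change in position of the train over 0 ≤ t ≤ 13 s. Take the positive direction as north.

Net displacement equals the area under the velocity-time graph (areas below the axis count negative).
0–6 s: -8 × 6 = -48 m
6–10 s: -11 × 4 = -44 m
10–11 s: -8 × 1 = -8 m
11–13 s: 6 × 2 = 12 m
Net displacement = -88 m

-88 m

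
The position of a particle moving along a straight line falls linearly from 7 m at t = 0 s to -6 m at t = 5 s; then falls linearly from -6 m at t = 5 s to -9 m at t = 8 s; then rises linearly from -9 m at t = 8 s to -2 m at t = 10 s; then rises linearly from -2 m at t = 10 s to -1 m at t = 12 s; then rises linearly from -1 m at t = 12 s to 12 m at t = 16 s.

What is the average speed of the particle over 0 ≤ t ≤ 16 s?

2.3125 m/s

Average speed = (total path length)/(elapsed time); on a piecewise-linear x-t graph the path length is Σ|Δx|.
0–5 s: |Δx| = |-6 − 7| = 13 m
5–8 s: |Δx| = |-9 − -6| = 3 m
8–10 s: |Δx| = |-2 − -9| = 7 m
10–12 s: |Δx| = |-1 − -2| = 1 m
12–16 s: |Δx| = |12 − -1| = 13 m
Total path = 37 m; average speed = 37/16 = 2.3125 m/s.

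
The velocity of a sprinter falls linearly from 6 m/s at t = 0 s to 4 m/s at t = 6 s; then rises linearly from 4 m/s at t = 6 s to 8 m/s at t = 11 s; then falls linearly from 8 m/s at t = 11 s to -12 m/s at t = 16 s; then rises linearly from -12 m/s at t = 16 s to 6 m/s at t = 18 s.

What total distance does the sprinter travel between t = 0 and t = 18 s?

96 m

Distance (not displacement) is the total path length: add the absolute areas under v-t.
0–6 s: |½(6 + 4)(6)| = 30 m
6–11 s: |½(4 + 8)(5)| = 30 m
11–16 s: v = 0 at t = 13 s; triangle areas 8 + 18 = 26 m
16–18 s: v = 0 at t = 52/3 s; triangle areas 8 + 2 = 10 m
Total distance = 96 m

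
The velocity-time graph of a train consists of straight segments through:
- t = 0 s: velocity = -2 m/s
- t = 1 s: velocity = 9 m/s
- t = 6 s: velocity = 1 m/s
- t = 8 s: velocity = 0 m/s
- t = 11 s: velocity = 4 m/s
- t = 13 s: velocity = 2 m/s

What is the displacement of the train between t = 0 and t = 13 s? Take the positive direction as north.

41.5 m

Displacement is the signed area under the v-t curve.
0–1 s: ½(-2 + 9)(1) = 3.5 m
1–6 s: ½(9 + 1)(5) = 25 m
6–8 s: ½(1 + 0)(2) = 1 m
8–11 s: ½(0 + 4)(3) = 6 m
11–13 s: ½(4 + 2)(2) = 6 m
Net displacement = 41.5 m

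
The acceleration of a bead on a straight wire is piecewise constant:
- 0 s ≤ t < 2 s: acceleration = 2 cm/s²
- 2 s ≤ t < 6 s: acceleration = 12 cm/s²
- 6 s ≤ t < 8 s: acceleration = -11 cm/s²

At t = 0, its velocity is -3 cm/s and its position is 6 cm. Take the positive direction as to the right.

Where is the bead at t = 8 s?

On each constant-a segment, Δv = aΔt and Δx = v₀Δt + ½aΔt²; chain segment to segment.
0–2 s: v starts -3 cm/s; Δx = -3·2 + ½·2·2² = -2 cm; v ends 1 cm/s.
2–6 s: v starts 1 cm/s; Δx = 1·4 + ½·12·4² = 100 cm; v ends 49 cm/s.
6–8 s: v starts 49 cm/s; Δx = 49·2 + ½·-11·2² = 76 cm; v ends 27 cm/s.
x(8) = 6 + Σ Δx = 180 cm.

180 cm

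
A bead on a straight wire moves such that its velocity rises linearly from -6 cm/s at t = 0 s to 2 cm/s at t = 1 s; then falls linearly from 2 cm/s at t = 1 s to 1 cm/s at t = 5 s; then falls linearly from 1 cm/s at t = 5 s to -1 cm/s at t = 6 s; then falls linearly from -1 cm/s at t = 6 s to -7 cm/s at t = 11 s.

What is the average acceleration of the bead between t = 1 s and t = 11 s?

Average acceleration = Δv/Δt = (-7 − 2)/(11 − 1) = -0.9 cm/s².

-0.9 cm/s²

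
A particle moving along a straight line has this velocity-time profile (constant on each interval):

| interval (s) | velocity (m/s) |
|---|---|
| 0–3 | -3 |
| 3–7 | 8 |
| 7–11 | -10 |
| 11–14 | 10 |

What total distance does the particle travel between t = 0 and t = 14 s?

111 m

Total distance travelled is ∫|v| dt — sum the magnitudes of each area piece.
0–3 s: |-3| × 3 = 9 m
3–7 s: |8| × 4 = 32 m
7–11 s: |-10| × 4 = 40 m
11–14 s: |10| × 3 = 30 m
Total distance = 111 m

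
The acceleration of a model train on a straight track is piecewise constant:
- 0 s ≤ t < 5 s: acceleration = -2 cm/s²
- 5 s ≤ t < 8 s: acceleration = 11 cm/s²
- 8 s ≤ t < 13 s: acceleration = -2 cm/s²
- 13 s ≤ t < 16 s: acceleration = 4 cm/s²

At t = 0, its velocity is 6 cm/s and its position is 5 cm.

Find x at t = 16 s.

On each constant-a segment, Δv = aΔt and Δx = v₀Δt + ½aΔt²; chain segment to segment.
0–5 s: v starts 6 cm/s; Δx = 6·5 + ½·-2·5² = 5 cm; v ends -4 cm/s.
5–8 s: v starts -4 cm/s; Δx = -4·3 + ½·11·3² = 37.5 cm; v ends 29 cm/s.
8–13 s: v starts 29 cm/s; Δx = 29·5 + ½·-2·5² = 120 cm; v ends 19 cm/s.
13–16 s: v starts 19 cm/s; Δx = 19·3 + ½·4·3² = 75 cm; v ends 31 cm/s.
x(16) = 5 + Σ Δx = 242.5 cm.

242.5 cm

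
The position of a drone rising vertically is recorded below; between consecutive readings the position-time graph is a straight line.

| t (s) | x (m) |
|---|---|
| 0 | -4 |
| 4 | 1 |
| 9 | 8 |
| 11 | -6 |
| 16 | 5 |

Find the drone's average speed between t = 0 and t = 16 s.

Average speed = (total path length)/(elapsed time); on a piecewise-linear x-t graph the path length is Σ|Δx|.
0–4 s: |Δx| = |1 − -4| = 5 m
4–9 s: |Δx| = |8 − 1| = 7 m
9–11 s: |Δx| = |-6 − 8| = 14 m
11–16 s: |Δx| = |5 − -6| = 11 m
Total path = 37 m; average speed = 37/16 = 2.3125 m/s.

2.3125 m/s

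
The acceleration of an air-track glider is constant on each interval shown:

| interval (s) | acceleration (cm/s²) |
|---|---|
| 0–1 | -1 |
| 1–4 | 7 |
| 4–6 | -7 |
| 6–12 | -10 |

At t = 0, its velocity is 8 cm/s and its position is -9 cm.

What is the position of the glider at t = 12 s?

-3 cm

On each constant-a segment, Δv = aΔt and Δx = v₀Δt + ½aΔt²; chain segment to segment.
0–1 s: v starts 8 cm/s; Δx = 8·1 + ½·-1·1² = 7.5 cm; v ends 7 cm/s.
1–4 s: v starts 7 cm/s; Δx = 7·3 + ½·7·3² = 52.5 cm; v ends 28 cm/s.
4–6 s: v starts 28 cm/s; Δx = 28·2 + ½·-7·2² = 42 cm; v ends 14 cm/s.
6–12 s: v starts 14 cm/s; Δx = 14·6 + ½·-10·6² = -96 cm; v ends -46 cm/s.
x(12) = -9 + Σ Δx = -3 cm.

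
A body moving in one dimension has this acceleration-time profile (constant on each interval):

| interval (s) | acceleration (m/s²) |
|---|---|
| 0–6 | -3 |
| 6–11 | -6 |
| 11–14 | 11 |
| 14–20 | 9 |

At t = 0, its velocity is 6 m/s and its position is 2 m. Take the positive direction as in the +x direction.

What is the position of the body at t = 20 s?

-119.5 m

On each constant-a segment, Δv = aΔt and Δx = v₀Δt + ½aΔt²; chain segment to segment.
0–6 s: v starts 6 m/s; Δx = 6·6 + ½·-3·6² = -18 m; v ends -12 m/s.
6–11 s: v starts -12 m/s; Δx = -12·5 + ½·-6·5² = -135 m; v ends -42 m/s.
11–14 s: v starts -42 m/s; Δx = -42·3 + ½·11·3² = -76.5 m; v ends -9 m/s.
14–20 s: v starts -9 m/s; Δx = -9·6 + ½·9·6² = 108 m; v ends 45 m/s.
x(20) = 2 + Σ Δx = -119.5 m.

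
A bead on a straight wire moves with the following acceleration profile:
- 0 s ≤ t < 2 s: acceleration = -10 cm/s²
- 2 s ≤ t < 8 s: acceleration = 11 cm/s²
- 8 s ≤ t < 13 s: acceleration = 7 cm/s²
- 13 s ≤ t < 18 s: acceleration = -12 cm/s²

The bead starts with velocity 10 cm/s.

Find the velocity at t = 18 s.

Δv equals the area under the a-t graph; then v = v₀ + Δv.
0–2 s: -10 × 2 = -20 cm/s
2–8 s: 11 × 6 = 66 cm/s
8–13 s: 7 × 5 = 35 cm/s
13–18 s: -12 × 5 = -60 cm/s
Δv = 21 cm/s, so v(18) = 10 + (21) = 31 cm/s.

31 cm/s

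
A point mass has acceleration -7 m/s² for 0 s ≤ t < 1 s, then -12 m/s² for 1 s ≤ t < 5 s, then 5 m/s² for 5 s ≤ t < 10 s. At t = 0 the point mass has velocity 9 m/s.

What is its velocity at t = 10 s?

-21 m/s

Δv equals the area under the a-t graph; then v = v₀ + Δv.
0–1 s: -7 × 1 = -7 m/s
1–5 s: -12 × 4 = -48 m/s
5–10 s: 5 × 5 = 25 m/s
Δv = -30 m/s, so v(10) = 9 + (-30) = -21 m/s.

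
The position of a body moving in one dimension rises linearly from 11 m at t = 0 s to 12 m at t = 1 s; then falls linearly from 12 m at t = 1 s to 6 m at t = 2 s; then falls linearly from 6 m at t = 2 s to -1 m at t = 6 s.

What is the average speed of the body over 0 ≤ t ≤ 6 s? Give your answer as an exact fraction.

Average speed = (total path length)/(elapsed time); on a piecewise-linear x-t graph the path length is Σ|Δx|.
0–1 s: |Δx| = |12 − 11| = 1 m
1–2 s: |Δx| = |6 − 12| = 6 m
2–6 s: |Δx| = |-1 − 6| = 7 m
Total path = 14 m; average speed = 14/6 = 7/3 m/s.

7/3 m/s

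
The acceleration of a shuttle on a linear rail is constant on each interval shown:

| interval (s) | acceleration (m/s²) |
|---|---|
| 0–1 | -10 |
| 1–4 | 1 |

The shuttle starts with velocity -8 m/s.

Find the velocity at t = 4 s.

Δv equals the area under the a-t graph; then v = v₀ + Δv.
0–1 s: -10 × 1 = -10 m/s
1–4 s: 1 × 3 = 3 m/s
Δv = -7 m/s, so v(4) = -8 + (-7) = -15 m/s.

-15 m/s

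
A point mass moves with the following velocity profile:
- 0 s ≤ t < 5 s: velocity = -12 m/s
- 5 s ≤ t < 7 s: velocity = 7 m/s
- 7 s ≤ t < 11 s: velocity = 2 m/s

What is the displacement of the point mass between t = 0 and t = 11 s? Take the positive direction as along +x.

Net displacement equals the area under the velocity-time graph (areas below the axis count negative).
0–5 s: -12 × 5 = -60 m
5–7 s: 7 × 2 = 14 m
7–11 s: 2 × 4 = 8 m
Net displacement = -38 m

-38 m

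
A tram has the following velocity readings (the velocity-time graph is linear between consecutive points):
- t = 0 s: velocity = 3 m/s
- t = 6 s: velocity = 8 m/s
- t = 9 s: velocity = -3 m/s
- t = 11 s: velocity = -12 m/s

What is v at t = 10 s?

-7.5 m/s

On 9–11 s the graph is linear from -3 to -12 m/s: v(10) = -3 + (-12 − -3)·(10 − 9)/(11 − 9) = -7.5 m/s.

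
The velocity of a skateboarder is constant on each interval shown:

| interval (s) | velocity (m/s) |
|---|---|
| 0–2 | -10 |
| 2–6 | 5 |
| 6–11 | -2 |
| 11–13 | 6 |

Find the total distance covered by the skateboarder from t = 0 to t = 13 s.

Distance (not displacement) is the total path length: add the absolute areas under v-t.
0–2 s: |-10| × 2 = 20 m
2–6 s: |5| × 4 = 20 m
6–11 s: |-2| × 5 = 10 m
11–13 s: |6| × 2 = 12 m
Total distance = 62 m

62 m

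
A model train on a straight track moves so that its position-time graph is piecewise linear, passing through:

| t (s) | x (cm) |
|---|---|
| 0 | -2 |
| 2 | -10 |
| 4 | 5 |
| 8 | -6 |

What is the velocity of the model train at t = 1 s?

Velocity is the slope of the x-t graph on 0–2 s: (-10 − -2)/(2 − 0) = -4 cm/s.

-4 cm/s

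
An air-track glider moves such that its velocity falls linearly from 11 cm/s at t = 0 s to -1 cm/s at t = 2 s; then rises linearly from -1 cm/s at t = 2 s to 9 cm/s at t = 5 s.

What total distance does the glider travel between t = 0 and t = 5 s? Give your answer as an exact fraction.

337/15 cm

Total distance travelled is ∫|v| dt — sum the magnitudes of each area piece.
0–2 s: v = 0 at t = 11/6 s; triangle areas 121/12 + 1/12 = 61/6 cm
2–5 s: v = 0 at t = 2.3 s; triangle areas 0.15 + 12.15 = 12.3 cm
Total distance = 337/15 cm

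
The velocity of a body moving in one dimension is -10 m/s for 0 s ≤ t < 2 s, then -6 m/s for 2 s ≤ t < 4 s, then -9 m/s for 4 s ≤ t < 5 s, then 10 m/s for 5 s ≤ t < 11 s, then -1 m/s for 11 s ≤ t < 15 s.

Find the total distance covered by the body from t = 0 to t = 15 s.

105 m

Total distance travelled is ∫|v| dt — sum the magnitudes of each area piece.
0–2 s: |-10| × 2 = 20 m
2–4 s: |-6| × 2 = 12 m
4–5 s: |-9| × 1 = 9 m
5–11 s: |10| × 6 = 60 m
11–15 s: |-1| × 4 = 4 m
Total distance = 105 m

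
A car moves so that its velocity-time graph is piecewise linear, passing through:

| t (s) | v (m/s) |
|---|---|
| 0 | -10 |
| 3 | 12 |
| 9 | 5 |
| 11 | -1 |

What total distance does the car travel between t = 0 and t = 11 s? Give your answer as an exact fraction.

Distance (not displacement) is the total path length: add the absolute areas under v-t.
0–3 s: v = 0 at t = 15/11 s; triangle areas 75/11 + 108/11 = 183/11 m
3–9 s: |½(12 + 5)(6)| = 51 m
9–11 s: v = 0 at t = 32/3 s; triangle areas 25/6 + 1/6 = 13/3 m
Total distance = 2375/33 m

2375/33 m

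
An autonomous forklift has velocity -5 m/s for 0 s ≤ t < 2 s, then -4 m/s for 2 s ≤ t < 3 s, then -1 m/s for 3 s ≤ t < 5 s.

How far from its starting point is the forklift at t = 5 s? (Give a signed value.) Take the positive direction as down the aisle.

-16 m

Displacement is the signed area under the v-t curve.
0–2 s: -5 × 2 = -10 m
2–3 s: -4 × 1 = -4 m
3–5 s: -1 × 2 = -2 m
Net displacement = -16 m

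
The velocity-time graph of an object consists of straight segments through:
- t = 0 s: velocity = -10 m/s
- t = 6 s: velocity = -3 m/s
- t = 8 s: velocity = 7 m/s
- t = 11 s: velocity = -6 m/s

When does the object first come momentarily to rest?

t = 6.6 s

v changes sign on 6–8 s (from -3 to 7); the graph is linear there, so v = 0 at t = 6 + (3)·(8 − 6)/(7 − -3) = 6.6 s.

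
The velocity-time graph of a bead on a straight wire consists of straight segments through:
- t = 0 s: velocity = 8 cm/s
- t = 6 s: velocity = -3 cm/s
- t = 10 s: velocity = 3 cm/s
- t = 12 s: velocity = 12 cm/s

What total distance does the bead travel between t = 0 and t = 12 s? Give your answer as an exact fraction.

450/11 cm

Total distance travelled is ∫|v| dt — sum the magnitudes of each area piece.
0–6 s: v = 0 at t = 48/11 s; triangle areas 192/11 + 27/11 = 219/11 cm
6–10 s: v = 0 at t = 8 s; triangle areas 3 + 3 = 6 cm
10–12 s: |½(3 + 12)(2)| = 15 cm
Total distance = 450/11 cm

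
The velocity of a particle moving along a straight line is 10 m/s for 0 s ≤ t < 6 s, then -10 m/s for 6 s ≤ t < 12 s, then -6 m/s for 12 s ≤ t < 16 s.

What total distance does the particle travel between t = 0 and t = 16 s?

Total distance travelled is ∫|v| dt — sum the magnitudes of each area piece.
0–6 s: |10| × 6 = 60 m
6–12 s: |-10| × 6 = 60 m
12–16 s: |-6| × 4 = 24 m
Total distance = 144 m

144 m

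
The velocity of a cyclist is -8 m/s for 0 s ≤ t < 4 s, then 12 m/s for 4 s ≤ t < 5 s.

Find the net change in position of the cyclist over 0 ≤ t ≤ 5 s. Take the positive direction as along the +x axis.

Net displacement equals the area under the velocity-time graph (areas below the axis count negative).
0–4 s: -8 × 4 = -32 m
4–5 s: 12 × 1 = 12 m
Net displacement = -20 m

-20 m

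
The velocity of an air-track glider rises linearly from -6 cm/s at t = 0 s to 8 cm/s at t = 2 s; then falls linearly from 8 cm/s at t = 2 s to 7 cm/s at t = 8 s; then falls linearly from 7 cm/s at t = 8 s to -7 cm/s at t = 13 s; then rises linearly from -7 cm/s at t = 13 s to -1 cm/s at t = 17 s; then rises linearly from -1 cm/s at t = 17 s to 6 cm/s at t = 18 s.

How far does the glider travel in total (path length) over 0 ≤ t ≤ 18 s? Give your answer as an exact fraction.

Distance (not displacement) is the total path length: add the absolute areas under v-t.
0–2 s: v = 0 at t = 6/7 s; triangle areas 18/7 + 32/7 = 50/7 cm
2–8 s: |½(8 + 7)(6)| = 45 cm
8–13 s: v = 0 at t = 10.5 s; triangle areas 8.75 + 8.75 = 17.5 cm
13–17 s: |½(-7 + -1)(4)| = 16 cm
17–18 s: v = 0 at t = 120/7 s; triangle areas 1/14 + 18/7 = 37/14 cm
Total distance = 618/7 cm

618/7 cm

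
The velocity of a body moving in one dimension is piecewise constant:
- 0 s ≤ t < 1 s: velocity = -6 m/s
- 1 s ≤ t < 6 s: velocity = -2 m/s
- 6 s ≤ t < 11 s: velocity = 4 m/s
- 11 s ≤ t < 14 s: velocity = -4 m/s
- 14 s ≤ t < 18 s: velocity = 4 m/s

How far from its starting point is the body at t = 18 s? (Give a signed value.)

8 m

Displacement is the signed area under the v-t curve.
0–1 s: -6 × 1 = -6 m
1–6 s: -2 × 5 = -10 m
6–11 s: 4 × 5 = 20 m
11–14 s: -4 × 3 = -12 m
14–18 s: 4 × 4 = 16 m
Net displacement = 8 m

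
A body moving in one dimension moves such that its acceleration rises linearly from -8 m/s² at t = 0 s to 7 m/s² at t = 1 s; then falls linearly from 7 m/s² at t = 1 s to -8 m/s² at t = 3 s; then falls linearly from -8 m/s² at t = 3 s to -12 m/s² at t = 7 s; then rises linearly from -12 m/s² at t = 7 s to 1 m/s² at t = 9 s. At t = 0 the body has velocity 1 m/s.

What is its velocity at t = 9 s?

Δv equals the area under the a-t graph; then v = v₀ + Δv.
0–1 s: ½(-8 + 7)(1) = -0.5 m/s
1–3 s: ½(7 + -8)(2) = -1 m/s
3–7 s: ½(-8 + -12)(4) = -40 m/s
7–9 s: ½(-12 + 1)(2) = -11 m/s
Δv = -52.5 m/s, so v(9) = 1 + (-52.5) = -51.5 m/s.

-51.5 m/s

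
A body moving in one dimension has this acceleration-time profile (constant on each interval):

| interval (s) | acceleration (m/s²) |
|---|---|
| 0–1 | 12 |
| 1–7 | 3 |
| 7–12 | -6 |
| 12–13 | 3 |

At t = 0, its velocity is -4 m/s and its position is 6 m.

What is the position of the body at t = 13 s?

162.5 m

On each constant-a segment, Δv = aΔt and Δx = v₀Δt + ½aΔt²; chain segment to segment.
0–1 s: v starts -4 m/s; Δx = -4·1 + ½·12·1² = 2 m; v ends 8 m/s.
1–7 s: v starts 8 m/s; Δx = 8·6 + ½·3·6² = 102 m; v ends 26 m/s.
7–12 s: v starts 26 m/s; Δx = 26·5 + ½·-6·5² = 55 m; v ends -4 m/s.
12–13 s: v starts -4 m/s; Δx = -4·1 + ½·3·1² = -2.5 m; v ends -1 m/s.
x(13) = 6 + Σ Δx = 162.5 m.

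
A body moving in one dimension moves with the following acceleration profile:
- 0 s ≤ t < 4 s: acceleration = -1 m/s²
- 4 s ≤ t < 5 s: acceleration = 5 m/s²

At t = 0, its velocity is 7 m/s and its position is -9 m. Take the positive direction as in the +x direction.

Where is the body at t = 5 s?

16.5 m

On each constant-a segment, Δv = aΔt and Δx = v₀Δt + ½aΔt²; chain segment to segment.
0–4 s: v starts 7 m/s; Δx = 7·4 + ½·-1·4² = 20 m; v ends 3 m/s.
4–5 s: v starts 3 m/s; Δx = 3·1 + ½·5·1² = 5.5 m; v ends 8 m/s.
x(5) = -9 + Σ Δx = 16.5 m.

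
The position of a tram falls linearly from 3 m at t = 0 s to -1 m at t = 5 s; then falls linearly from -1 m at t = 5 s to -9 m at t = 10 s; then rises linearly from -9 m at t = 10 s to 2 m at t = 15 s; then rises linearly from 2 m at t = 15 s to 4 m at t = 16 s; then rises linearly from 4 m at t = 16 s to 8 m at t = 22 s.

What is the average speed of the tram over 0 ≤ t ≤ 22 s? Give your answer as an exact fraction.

29/22 m/s

Average speed = (total path length)/(elapsed time); on a piecewise-linear x-t graph the path length is Σ|Δx|.
0–5 s: |Δx| = |-1 − 3| = 4 m
5–10 s: |Δx| = |-9 − -1| = 8 m
10–15 s: |Δx| = |2 − -9| = 11 m
15–16 s: |Δx| = |4 − 2| = 2 m
16–22 s: |Δx| = |8 − 4| = 4 m
Total path = 29 m; average speed = 29/22 = 29/22 m/s.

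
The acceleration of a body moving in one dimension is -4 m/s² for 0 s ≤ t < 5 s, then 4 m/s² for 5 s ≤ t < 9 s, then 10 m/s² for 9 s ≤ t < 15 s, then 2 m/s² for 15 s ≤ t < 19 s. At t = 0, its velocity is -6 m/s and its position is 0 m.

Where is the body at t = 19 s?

184 m

On each constant-a segment, Δv = aΔt and Δx = v₀Δt + ½aΔt²; chain segment to segment.
0–5 s: v starts -6 m/s; Δx = -6·5 + ½·-4·5² = -80 m; v ends -26 m/s.
5–9 s: v starts -26 m/s; Δx = -26·4 + ½·4·4² = -72 m; v ends -10 m/s.
9–15 s: v starts -10 m/s; Δx = -10·6 + ½·10·6² = 120 m; v ends 50 m/s.
15–19 s: v starts 50 m/s; Δx = 50·4 + ½·2·4² = 216 m; v ends 58 m/s.
x(19) = 0 + Σ Δx = 184 m.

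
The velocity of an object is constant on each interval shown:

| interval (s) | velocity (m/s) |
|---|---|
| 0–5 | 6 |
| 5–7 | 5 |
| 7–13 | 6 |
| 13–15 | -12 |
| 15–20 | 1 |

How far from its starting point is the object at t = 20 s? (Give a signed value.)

Displacement is the signed area under the v-t curve.
0–5 s: 6 × 5 = 30 m
5–7 s: 5 × 2 = 10 m
7–13 s: 6 × 6 = 36 m
13–15 s: -12 × 2 = -24 m
15–20 s: 1 × 5 = 5 m
Net displacement = 57 m

57 m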